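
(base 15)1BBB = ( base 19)gd3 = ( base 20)F16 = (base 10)6026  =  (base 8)13612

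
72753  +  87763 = 160516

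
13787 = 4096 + 9691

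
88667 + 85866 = 174533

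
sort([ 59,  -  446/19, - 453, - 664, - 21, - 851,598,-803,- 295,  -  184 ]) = [ -851, - 803 ,-664,-453,-295, - 184, - 446/19, - 21,59, 598]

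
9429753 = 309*30517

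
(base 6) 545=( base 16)D1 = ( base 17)c5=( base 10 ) 209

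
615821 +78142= 693963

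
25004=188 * 133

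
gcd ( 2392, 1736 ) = 8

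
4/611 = 4/611  =  0.01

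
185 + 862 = 1047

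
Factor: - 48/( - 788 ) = 12/197 = 2^2*3^1*197^ ( - 1)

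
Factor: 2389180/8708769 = 2^2 * 3^( - 3)*5^1*  17^1*41^( - 1)*7027^1 * 7867^( - 1)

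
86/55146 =43/27573= 0.00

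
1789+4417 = 6206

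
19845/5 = 3969 = 3969.00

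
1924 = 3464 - 1540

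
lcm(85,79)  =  6715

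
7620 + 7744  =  15364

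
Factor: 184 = 2^3* 23^1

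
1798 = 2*899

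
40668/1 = 40668 = 40668.00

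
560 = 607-47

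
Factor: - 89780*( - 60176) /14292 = 1350650320/3573 = 2^4*3^( - 2)*5^1*67^2* 397^( -1 ) * 3761^1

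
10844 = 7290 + 3554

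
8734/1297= 6 + 952/1297 = 6.73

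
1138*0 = 0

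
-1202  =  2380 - 3582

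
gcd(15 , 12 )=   3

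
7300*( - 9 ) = -65700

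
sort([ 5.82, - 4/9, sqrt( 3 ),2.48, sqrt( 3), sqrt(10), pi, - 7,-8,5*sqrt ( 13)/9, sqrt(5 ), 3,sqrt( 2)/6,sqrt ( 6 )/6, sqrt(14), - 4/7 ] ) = [ - 8 , - 7, - 4/7, - 4/9,sqrt(2)/6,  sqrt(6) /6, sqrt( 3 ), sqrt(3), 5 * sqrt ( 13)/9,sqrt(5) , 2.48, 3, pi,sqrt(10),sqrt ( 14 ) , 5.82]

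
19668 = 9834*2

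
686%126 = 56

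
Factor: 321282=2^1*3^2*13^1*1373^1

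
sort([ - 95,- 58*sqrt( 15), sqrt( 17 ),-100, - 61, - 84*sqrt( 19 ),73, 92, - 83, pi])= [ - 84*sqrt( 19), -58*sqrt( 15), - 100, - 95, - 83 ,-61, pi,sqrt(17 ), 73,92 ]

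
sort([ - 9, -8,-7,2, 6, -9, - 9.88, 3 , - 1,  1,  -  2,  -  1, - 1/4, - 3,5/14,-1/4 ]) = [  -  9.88, - 9,-9, - 8, - 7, -3, - 2,-1, - 1, - 1/4, - 1/4,  5/14, 1,2, 3,6]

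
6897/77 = 89 + 4/7 = 89.57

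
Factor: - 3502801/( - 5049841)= 443^1*7907^1*5049841^( - 1 )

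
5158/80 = 2579/40 = 64.47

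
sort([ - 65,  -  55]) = [ - 65, - 55 ] 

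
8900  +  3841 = 12741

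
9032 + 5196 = 14228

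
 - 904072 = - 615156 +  - 288916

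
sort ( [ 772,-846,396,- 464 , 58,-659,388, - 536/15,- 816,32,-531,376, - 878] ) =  [-878, - 846, - 816, - 659,  -  531, - 464, - 536/15,  32,58, 376,388,396 , 772] 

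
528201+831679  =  1359880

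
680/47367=680/47367 = 0.01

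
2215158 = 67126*33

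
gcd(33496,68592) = 8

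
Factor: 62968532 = 2^2*11^1 * 47^1*30449^1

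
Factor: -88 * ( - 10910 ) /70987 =2^4*5^1*7^( - 1 )*11^1 *1091^1*10141^(  -  1 ) = 960080/70987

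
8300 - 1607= 6693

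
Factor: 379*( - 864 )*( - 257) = 2^5*3^3*257^1*379^1 = 84156192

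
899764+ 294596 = 1194360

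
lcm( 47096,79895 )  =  4474120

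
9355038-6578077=2776961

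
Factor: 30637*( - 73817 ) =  - 2261531429 = - 97^1*761^1* 30637^1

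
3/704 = 3/704 = 0.00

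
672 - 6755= - 6083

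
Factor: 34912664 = 2^3*401^1 * 10883^1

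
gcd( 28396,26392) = 4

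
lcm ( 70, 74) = 2590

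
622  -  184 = 438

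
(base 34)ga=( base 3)202112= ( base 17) 1fa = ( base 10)554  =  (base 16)22A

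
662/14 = 47+ 2/7 = 47.29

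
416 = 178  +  238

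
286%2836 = 286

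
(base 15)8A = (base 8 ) 202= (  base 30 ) 4a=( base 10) 130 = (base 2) 10000010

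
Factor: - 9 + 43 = 34 = 2^1*17^1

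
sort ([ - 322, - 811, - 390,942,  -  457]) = [ -811, - 457, - 390, - 322,942]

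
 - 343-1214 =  - 1557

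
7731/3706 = 2 + 319/3706 = 2.09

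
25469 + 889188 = 914657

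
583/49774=583/49774=0.01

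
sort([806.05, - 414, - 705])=[ - 705, - 414,806.05]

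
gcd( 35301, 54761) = 7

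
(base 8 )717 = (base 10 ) 463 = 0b111001111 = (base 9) 564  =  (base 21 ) 111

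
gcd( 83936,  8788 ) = 4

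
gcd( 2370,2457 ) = 3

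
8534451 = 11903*717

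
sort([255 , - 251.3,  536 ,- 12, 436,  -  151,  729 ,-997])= [-997,-251.3,  -  151,-12,255 , 436, 536,729 ] 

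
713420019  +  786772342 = 1500192361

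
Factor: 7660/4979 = 2^2*5^1*13^(-1)=   20/13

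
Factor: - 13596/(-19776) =11/16 = 2^( - 4)*11^1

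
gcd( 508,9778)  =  2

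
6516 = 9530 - 3014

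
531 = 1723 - 1192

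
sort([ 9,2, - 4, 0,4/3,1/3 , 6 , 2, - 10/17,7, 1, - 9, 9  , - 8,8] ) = [ - 9, - 8, - 4, - 10/17 , 0, 1/3, 1, 4/3,2,2, 6,7,8,9,9 ] 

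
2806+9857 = 12663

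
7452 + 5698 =13150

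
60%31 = 29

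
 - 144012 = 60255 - 204267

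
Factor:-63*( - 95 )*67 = 400995 = 3^2 *5^1 * 7^1*19^1*67^1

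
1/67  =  1/67 = 0.01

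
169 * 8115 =1371435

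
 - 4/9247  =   - 1 + 9243/9247 = -0.00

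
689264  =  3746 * 184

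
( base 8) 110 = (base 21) 39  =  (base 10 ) 72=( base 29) 2E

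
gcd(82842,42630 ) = 6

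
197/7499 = 197/7499 = 0.03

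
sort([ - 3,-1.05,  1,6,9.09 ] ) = [-3, - 1.05,1,6,9.09]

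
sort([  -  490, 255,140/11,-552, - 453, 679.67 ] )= [ - 552, - 490, - 453,  140/11, 255,679.67]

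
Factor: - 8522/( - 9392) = 2^(-3 )*587^( - 1 )*4261^1 = 4261/4696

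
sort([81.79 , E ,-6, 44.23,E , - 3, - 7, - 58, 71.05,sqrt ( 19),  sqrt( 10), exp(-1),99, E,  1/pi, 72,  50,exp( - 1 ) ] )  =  [ - 58, - 7, - 6, - 3,1/pi, exp(-1 ), exp (  -  1),  E,E, E, sqrt( 10), sqrt(19 ),44.23,50,71.05, 72, 81.79,99 ]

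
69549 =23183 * 3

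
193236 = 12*16103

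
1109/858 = 1+251/858 = 1.29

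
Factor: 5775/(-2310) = - 2^( - 1 )*5^1 = -  5/2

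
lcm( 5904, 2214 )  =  17712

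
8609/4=2152 + 1/4 = 2152.25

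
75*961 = 72075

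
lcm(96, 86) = 4128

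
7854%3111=1632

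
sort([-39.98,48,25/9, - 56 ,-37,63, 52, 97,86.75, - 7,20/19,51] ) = [ - 56, - 39.98, - 37,  -  7,20/19, 25/9, 48, 51,52 , 63,86.75, 97] 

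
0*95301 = 0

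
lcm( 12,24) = 24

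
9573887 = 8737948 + 835939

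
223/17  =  223/17 = 13.12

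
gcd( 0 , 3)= 3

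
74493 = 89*837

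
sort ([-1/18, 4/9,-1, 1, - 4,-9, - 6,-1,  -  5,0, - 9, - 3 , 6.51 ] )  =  [-9, - 9,-6, - 5,-4 ,-3, - 1, - 1, - 1/18,0, 4/9,1, 6.51]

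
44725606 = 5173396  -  -39552210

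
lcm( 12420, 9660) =86940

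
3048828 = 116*26283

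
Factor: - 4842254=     -  2^1* 1553^1*1559^1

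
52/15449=52/15449=0.00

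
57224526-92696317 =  - 35471791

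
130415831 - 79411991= 51003840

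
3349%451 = 192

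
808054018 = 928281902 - 120227884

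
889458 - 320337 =569121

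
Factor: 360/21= 120/7=2^3*3^1*5^1*7^ ( - 1 )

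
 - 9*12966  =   - 116694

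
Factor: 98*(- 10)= -980 = - 2^2*5^1*7^2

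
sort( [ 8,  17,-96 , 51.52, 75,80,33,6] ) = [ - 96,6, 8,17,33, 51.52,75,80]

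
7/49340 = 7/49340= 0.00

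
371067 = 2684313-2313246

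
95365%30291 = 4492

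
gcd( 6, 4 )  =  2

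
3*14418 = 43254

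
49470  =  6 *8245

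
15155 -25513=-10358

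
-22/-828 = 11/414 =0.03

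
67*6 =402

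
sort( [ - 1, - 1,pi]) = [ - 1, - 1,  pi] 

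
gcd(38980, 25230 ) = 10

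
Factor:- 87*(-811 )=70557 = 3^1*29^1*811^1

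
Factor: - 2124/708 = - 3^1 = - 3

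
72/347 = 72/347 =0.21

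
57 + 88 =145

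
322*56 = 18032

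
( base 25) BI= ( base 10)293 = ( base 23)ch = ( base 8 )445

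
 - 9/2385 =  - 1/265= - 0.00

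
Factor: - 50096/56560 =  - 31/35 = - 5^ ( - 1)*7^( - 1)*31^1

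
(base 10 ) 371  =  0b101110011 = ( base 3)111202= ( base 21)he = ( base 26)E7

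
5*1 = 5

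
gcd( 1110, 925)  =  185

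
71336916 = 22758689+48578227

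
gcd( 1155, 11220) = 165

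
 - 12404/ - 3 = 12404/3 =4134.67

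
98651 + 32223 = 130874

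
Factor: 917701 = 277^1*3313^1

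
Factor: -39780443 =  - 39780443^1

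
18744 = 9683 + 9061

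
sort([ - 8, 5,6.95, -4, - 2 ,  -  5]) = [ - 8, - 5,  -  4 , - 2,5,6.95]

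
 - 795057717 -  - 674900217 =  - 120157500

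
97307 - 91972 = 5335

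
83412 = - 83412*( - 1)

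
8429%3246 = 1937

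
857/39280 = 857/39280 = 0.02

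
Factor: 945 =3^3 *5^1 * 7^1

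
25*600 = 15000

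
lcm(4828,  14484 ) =14484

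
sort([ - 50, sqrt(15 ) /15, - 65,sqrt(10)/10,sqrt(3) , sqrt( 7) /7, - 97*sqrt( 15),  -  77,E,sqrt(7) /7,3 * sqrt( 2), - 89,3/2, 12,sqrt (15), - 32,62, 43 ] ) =[ - 97*sqrt( 15), - 89, - 77, - 65,-50, - 32,sqrt( 15 ) /15,sqrt( 10)/10, sqrt(7)/7, sqrt( 7)/7,3/2,sqrt(3 ) , E,sqrt(  15), 3*sqrt( 2), 12,  43,62] 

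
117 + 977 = 1094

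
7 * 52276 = 365932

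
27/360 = 3/40 = 0.07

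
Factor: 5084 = 2^2*31^1 * 41^1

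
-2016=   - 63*32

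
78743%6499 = 755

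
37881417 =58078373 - 20196956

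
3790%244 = 130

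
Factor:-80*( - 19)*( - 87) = -2^4*3^1*5^1*19^1*29^1  =  - 132240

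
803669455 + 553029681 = 1356699136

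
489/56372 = 489/56372= 0.01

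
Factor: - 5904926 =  -2^1*1427^1*2069^1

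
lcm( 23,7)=161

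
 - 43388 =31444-74832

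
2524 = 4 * 631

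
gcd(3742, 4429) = 1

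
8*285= 2280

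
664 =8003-7339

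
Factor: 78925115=5^1*83^1*190181^1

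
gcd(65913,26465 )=1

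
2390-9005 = - 6615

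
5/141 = 5/141 = 0.04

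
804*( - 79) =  - 63516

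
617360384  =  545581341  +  71779043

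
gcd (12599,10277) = 43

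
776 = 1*776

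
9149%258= 119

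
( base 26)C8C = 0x208c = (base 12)49A4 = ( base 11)6295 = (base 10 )8332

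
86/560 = 43/280=0.15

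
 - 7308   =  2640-9948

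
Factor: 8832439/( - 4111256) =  - 2^( - 3) * 7^1 * 11^1 * 251^1  *347^ ( - 1)*457^1*1481^( - 1)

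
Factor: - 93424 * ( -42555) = 2^4*3^1 *5^1 * 2837^1 * 5839^1 = 3975658320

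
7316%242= 56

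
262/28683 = 262/28683 =0.01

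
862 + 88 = 950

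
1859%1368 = 491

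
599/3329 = 599/3329  =  0.18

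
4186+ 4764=8950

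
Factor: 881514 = 2^1*3^2*48973^1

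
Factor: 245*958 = 2^1*5^1*7^2*479^1 = 234710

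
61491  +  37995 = 99486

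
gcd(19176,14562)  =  6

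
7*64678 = 452746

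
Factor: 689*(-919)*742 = -2^1*7^1*13^1*53^2*919^1  =  - 469827722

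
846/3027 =282/1009 = 0.28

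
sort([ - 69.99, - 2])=[ - 69.99,-2]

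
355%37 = 22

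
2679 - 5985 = -3306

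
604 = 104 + 500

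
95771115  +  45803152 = 141574267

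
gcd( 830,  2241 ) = 83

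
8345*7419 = 61911555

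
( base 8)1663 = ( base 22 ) 1L1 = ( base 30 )11H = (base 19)2BG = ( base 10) 947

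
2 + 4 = 6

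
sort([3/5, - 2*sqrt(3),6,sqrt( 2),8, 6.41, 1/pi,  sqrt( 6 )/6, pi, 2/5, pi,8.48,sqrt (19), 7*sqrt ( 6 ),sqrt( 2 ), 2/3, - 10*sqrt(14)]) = [ - 10*sqrt ( 14 )  , - 2*sqrt( 3), 1/pi, 2/5,sqrt (6)/6, 3/5,2/3, sqrt(2 ),sqrt ( 2 ),pi,pi,sqrt(19),6,6.41,8, 8.48, 7 *sqrt(6)]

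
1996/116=499/29=17.21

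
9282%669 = 585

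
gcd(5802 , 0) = 5802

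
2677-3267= - 590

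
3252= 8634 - 5382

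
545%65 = 25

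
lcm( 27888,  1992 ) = 27888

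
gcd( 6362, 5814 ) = 2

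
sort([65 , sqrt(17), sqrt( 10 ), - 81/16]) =[ - 81/16 , sqrt( 10 ), sqrt( 17), 65]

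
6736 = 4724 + 2012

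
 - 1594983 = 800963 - 2395946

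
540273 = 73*7401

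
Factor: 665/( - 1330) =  - 2^( - 1) = - 1/2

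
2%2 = 0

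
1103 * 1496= 1650088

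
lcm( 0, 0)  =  0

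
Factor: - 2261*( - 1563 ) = 3533943= 3^1* 7^1*17^1 * 19^1*521^1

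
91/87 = 1 + 4/87 = 1.05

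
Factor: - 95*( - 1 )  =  95 = 5^1*19^1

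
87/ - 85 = -87/85 = - 1.02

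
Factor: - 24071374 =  - 2^1*12035687^1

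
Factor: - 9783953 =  - 41^1*127^1*1879^1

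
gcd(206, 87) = 1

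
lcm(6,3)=6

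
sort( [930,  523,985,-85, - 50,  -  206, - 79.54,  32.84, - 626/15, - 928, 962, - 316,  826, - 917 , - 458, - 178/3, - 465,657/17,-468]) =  [  -  928, - 917, - 468, - 465,  -  458, - 316, - 206,-85, - 79.54, - 178/3, - 50 , - 626/15, 32.84,  657/17,523, 826 , 930, 962, 985] 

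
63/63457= 63/63457= 0.00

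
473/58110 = 473/58110 = 0.01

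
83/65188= 83/65188 = 0.00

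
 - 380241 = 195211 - 575452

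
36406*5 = 182030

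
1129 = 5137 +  - 4008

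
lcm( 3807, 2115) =19035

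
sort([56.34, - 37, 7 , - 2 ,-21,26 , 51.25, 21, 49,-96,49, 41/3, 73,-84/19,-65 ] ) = [ - 96, - 65, - 37,  -  21, - 84/19, - 2,  7, 41/3, 21,26 , 49,49, 51.25, 56.34, 73 ]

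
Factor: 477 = 3^2*53^1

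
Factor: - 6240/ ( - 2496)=2^(  -  1 )*5^1=5/2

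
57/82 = 57/82 = 0.70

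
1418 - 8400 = -6982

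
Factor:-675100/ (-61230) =2^1*3^ (-1 )*5^1*13^(-1)*43^1 = 430/39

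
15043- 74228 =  - 59185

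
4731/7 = 4731/7 =675.86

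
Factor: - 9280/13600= - 58/85 = - 2^1*5^( - 1 )*17^ ( - 1)*29^1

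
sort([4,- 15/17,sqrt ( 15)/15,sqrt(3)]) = [ - 15/17,sqrt( 15 )/15,sqrt(3), 4]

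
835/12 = 835/12=69.58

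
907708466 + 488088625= 1395797091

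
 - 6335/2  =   - 3168 + 1/2 = -3167.50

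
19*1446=27474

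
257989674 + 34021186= 292010860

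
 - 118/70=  - 59/35 = -1.69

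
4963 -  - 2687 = 7650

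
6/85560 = 1/14260=0.00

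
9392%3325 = 2742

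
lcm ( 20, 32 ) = 160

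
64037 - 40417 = 23620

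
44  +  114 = 158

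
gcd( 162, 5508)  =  162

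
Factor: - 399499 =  - 399499^1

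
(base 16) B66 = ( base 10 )2918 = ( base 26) 486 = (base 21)6CK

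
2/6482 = 1/3241  =  0.00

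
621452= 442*1406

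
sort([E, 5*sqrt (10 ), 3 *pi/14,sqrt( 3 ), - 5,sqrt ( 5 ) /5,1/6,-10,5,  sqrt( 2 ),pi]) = [ - 10, - 5, 1/6,sqrt( 5)/5,3*pi/14 , sqrt( 2 ),sqrt( 3 ), E,pi,5,5*sqrt( 10)]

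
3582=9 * 398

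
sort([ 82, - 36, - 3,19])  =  [ - 36,-3,19,  82 ]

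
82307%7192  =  3195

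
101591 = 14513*7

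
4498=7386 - 2888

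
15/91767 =5/30589= 0.00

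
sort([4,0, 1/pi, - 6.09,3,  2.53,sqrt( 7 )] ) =[ - 6.09,  0,1/pi , 2.53, sqrt( 7) , 3, 4]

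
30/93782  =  15/46891  =  0.00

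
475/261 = 475/261 = 1.82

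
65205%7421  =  5837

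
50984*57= 2906088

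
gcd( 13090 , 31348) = 34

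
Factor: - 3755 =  - 5^1*751^1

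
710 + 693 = 1403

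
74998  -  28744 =46254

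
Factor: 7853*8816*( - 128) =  - 2^11  *  19^1 * 29^1*7853^1  =  - 8861702144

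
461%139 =44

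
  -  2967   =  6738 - 9705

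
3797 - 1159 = 2638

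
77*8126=625702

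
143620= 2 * 71810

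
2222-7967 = -5745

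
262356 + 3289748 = 3552104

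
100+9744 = 9844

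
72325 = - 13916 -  - 86241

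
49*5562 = 272538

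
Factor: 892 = 2^2 * 223^1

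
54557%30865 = 23692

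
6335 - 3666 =2669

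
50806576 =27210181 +23596395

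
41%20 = 1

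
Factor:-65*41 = -2665 = - 5^1*13^1*41^1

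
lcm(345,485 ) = 33465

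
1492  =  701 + 791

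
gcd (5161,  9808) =1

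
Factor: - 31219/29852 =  - 2^(- 2 ) * 17^( - 1)*439^( - 1)*31219^1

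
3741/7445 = 3741/7445 = 0.50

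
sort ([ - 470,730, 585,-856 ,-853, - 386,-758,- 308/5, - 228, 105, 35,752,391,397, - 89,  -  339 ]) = [ - 856,-853, - 758, - 470, - 386,-339, -228, -89, - 308/5,35,  105,391, 397,585, 730, 752]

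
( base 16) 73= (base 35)3a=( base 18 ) 67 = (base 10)115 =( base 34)3D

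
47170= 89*530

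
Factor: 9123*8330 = 75994590 = 2^1*3^1 *5^1*7^2*17^1*3041^1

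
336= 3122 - 2786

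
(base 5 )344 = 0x63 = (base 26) 3l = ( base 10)99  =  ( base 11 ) 90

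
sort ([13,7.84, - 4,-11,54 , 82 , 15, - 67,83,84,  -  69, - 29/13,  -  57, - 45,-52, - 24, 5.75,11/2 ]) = [-69, - 67, - 57,-52 , - 45 , - 24,  -  11, - 4,  -  29/13,11/2, 5.75, 7.84,13,15, 54, 82, 83, 84 ]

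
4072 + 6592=10664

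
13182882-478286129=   -465103247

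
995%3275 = 995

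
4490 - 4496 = - 6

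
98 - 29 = 69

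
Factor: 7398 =2^1*3^3 * 137^1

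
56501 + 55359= 111860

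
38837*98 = 3806026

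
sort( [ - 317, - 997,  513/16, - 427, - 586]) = [-997,  -  586, - 427, - 317,513/16 ]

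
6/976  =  3/488 = 0.01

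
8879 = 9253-374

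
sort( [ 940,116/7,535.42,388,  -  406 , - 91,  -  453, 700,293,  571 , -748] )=[-748,  -  453, -406, - 91, 116/7, 293, 388, 535.42, 571,700,940 ] 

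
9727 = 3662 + 6065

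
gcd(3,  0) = 3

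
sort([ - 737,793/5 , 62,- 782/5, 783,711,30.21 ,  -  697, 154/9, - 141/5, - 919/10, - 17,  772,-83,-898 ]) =[ - 898,-737,-697,-782/5,-919/10, - 83  , - 141/5,-17, 154/9,30.21,62,793/5 , 711, 772,783 ] 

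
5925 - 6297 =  - 372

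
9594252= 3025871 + 6568381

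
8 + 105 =113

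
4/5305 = 4/5305 = 0.00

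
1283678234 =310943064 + 972735170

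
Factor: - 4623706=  - 2^1 * 2311853^1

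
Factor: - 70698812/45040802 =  -2^1*17674703^1 * 22520401^( - 1) = -35349406/22520401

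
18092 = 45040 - 26948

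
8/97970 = 4/48985 = 0.00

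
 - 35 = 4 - 39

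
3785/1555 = 757/311= 2.43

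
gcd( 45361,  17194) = 1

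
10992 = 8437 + 2555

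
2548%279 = 37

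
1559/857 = 1559/857 = 1.82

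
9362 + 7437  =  16799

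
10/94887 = 10/94887 = 0.00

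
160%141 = 19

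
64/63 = 64/63 = 1.02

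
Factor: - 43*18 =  -774 = -  2^1*3^2*43^1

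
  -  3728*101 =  - 376528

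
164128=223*736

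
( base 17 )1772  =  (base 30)7p7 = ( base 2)1101110010001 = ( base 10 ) 7057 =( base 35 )5QM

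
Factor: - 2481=  -  3^1*827^1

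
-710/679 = - 2 +648/679=-1.05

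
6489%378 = 63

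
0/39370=0 = 0.00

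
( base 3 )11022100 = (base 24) 5al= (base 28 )405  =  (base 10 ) 3141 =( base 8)6105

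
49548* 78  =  3864744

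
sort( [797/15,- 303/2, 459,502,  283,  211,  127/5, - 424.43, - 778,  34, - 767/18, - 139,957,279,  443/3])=[ - 778 , - 424.43, - 303/2,- 139,-767/18,  127/5, 34,797/15,443/3 , 211,279,  283,459,502,957]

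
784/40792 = 98/5099  =  0.02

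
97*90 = 8730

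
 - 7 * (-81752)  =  572264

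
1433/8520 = 1433/8520  =  0.17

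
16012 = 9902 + 6110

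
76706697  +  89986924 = 166693621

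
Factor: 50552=2^3 * 71^1* 89^1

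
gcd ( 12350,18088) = 38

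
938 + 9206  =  10144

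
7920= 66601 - 58681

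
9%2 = 1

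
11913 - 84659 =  - 72746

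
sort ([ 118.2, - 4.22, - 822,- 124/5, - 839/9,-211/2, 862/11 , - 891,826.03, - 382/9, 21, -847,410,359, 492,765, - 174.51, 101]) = [ - 891 , - 847, - 822, - 174.51, - 211/2, - 839/9, - 382/9, - 124/5, - 4.22, 21,862/11, 101,118.2 , 359, 410,492,765, 826.03 ] 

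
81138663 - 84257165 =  - 3118502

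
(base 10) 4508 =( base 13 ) 208A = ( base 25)758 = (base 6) 32512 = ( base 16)119c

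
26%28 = 26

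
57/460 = 57/460 = 0.12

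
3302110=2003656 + 1298454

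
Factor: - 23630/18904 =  - 2^(-2 ) * 5^1   =  - 5/4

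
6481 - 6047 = 434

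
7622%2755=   2112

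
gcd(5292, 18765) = 27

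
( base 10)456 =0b111001000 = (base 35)D1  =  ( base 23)JJ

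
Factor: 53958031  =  1399^1*38569^1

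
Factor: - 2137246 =-2^1*89^1 *12007^1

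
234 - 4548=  - 4314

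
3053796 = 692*4413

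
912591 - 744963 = 167628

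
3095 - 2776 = 319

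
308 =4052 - 3744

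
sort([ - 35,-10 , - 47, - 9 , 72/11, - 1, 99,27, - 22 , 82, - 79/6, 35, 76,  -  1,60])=[ - 47,-35, - 22 , - 79/6, - 10, - 9, - 1, - 1, 72/11,  27,35, 60,76,  82, 99]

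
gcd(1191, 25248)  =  3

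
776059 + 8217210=8993269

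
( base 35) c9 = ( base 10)429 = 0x1ad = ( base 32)DD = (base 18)15f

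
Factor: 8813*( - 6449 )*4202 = -238820825474 = - 2^1*7^1*11^1*191^1*1259^1  *6449^1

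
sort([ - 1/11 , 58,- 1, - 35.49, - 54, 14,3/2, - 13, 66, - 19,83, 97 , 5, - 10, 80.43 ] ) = [ - 54, - 35.49, - 19, - 13, - 10 , - 1,- 1/11,3/2, 5,14 , 58,  66,  80.43 , 83, 97 ] 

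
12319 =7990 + 4329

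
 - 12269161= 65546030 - 77815191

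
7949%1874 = 453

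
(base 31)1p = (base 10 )56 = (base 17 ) 35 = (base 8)70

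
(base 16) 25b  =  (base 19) 1CE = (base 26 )N5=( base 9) 740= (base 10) 603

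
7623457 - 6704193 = 919264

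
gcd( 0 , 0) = 0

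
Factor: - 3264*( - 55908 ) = 2^8*3^3*17^1*1553^1 = 182483712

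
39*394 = 15366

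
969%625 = 344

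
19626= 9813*2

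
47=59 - 12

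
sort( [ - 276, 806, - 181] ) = [ - 276, - 181,806]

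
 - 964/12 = -81 + 2/3=- 80.33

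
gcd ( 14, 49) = 7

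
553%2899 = 553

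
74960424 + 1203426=76163850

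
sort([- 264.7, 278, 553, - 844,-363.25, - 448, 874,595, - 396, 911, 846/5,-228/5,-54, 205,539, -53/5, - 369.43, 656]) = [-844, - 448, - 396,-369.43, - 363.25,-264.7, - 54, - 228/5,-53/5, 846/5,205,278, 539,553, 595,656, 874,911 ] 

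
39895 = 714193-674298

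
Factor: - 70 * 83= - 5810  =  - 2^1*5^1*7^1 * 83^1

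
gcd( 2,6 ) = 2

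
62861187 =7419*8473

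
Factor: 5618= 2^1 * 53^2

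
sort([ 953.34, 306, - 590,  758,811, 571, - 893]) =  [-893 ,  -  590, 306 , 571, 758, 811, 953.34 ]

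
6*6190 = 37140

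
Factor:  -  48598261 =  - 97^1*501013^1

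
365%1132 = 365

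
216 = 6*36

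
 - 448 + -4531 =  - 4979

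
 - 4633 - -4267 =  - 366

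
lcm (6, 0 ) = 0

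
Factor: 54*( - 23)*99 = - 2^1*3^5*  11^1 * 23^1  =  - 122958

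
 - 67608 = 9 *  ( - 7512 )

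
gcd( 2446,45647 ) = 1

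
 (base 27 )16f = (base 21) 213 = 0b1110001010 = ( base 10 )906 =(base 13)549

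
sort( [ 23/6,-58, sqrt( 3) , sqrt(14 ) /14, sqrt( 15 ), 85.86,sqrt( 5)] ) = [-58, sqrt( 14 )/14,  sqrt( 3), sqrt( 5 ),23/6,sqrt ( 15 ), 85.86 ]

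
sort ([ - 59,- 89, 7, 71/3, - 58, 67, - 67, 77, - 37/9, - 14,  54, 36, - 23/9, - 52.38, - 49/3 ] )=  [- 89, - 67, - 59 , - 58, - 52.38,- 49/3, - 14, - 37/9, - 23/9, 7, 71/3, 36, 54,67 , 77]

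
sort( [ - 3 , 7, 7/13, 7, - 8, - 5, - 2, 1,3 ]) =[ - 8, - 5, - 3, - 2,7/13, 1,3,7, 7 ]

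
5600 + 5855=11455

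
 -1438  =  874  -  2312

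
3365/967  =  3365/967  =  3.48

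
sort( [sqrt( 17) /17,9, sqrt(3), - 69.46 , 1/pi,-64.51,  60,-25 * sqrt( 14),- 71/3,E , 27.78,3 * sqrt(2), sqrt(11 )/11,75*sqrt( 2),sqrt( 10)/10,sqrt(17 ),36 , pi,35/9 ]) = [ - 25*sqrt( 14),-69.46, - 64.51,-71/3,sqrt( 17 ) /17,sqrt( 11)/11, sqrt( 10)/10,1/pi  ,  sqrt( 3),E , pi,35/9,sqrt( 17),3 *sqrt( 2),9, 27.78,36,60 , 75*sqrt ( 2 )]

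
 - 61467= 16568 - 78035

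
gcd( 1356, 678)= 678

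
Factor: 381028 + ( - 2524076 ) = -2^3 * 19^1*23^1 * 613^1 = -2143048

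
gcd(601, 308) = 1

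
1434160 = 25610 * 56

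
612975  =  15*40865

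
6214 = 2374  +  3840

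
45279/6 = 7546 + 1/2 = 7546.50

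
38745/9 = 4305=4305.00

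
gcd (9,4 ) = 1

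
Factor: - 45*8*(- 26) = 2^4*3^2 * 5^1*13^1 = 9360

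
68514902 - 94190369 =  - 25675467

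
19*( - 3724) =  - 70756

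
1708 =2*854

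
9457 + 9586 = 19043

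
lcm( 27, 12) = 108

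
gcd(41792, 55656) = 8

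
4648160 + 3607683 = 8255843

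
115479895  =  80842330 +34637565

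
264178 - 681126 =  - 416948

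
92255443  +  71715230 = 163970673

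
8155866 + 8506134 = 16662000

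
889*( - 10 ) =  - 8890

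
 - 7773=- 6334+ - 1439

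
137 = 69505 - 69368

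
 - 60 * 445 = - 26700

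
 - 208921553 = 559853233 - 768774786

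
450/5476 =225/2738 = 0.08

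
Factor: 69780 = 2^2*3^1*5^1*1163^1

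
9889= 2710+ 7179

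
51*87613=4468263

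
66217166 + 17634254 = 83851420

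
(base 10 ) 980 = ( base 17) 36B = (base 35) s0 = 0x3d4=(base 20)290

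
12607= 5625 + 6982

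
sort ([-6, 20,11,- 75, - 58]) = [ - 75, - 58, - 6,11,  20] 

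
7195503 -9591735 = -2396232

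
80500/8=10062+1/2 = 10062.50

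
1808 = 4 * 452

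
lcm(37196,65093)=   260372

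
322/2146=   161/1073 = 0.15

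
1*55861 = 55861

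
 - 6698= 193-6891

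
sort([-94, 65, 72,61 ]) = [-94, 61,65, 72 ] 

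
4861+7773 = 12634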